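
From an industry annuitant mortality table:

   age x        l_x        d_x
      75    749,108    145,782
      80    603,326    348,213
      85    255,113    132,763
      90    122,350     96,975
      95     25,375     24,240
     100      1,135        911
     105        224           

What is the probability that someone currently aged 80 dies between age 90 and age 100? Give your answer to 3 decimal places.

0.201

This is the probability of reaching 90 but not 100, conditional on being alive at 80: (l_90 − l_100) / l_80.
= (122,350 − 1,135) / 603,326 = 121,215 / 603,326 = 0.200911.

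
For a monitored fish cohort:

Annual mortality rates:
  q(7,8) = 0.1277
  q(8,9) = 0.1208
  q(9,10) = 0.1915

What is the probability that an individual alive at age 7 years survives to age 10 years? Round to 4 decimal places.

P(survive 7→10) = (1 − 0.1277) × (1 − 0.1208) × (1 − 0.1915).
= 0.8723 × 0.8792 × 0.8085 = 0.620060.

0.6201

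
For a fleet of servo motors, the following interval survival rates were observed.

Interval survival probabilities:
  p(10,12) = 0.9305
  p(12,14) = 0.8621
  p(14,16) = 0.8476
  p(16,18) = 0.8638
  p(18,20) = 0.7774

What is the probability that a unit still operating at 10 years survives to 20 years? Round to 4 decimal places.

Chaining the interval survival probabilities: 0.9305 × 0.8621 × 0.8476 × 0.8638 × 0.7774.
= 0.456586.

0.4566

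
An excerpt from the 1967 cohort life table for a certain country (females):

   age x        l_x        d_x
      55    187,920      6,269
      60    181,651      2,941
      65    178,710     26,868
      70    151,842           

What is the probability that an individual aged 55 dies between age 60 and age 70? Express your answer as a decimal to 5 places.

We want 5|10q55 = (l_60 − l_70)/l_55.
This is the probability of reaching 60 but not 70, conditional on being alive at 55: (l_60 − l_70) / l_55.
= (181,651 − 151,842) / 187,920 = 29,809 / 187,920 = 0.158626.

0.15863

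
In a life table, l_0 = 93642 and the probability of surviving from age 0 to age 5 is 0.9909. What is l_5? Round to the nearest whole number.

92790

l_5 = l_0 × p = 93642 × 0.9909 = 92790.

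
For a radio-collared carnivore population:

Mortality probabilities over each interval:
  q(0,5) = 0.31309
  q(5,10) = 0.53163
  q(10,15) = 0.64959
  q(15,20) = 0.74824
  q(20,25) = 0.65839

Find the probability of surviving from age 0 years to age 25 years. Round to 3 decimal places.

Survival from 0 to 25 is the product of surviving each interval: (1 − 0.31309) × (1 − 0.53163) × (1 − 0.64959) × (1 − 0.74824) × (1 − 0.65839).
= 0.68691 × 0.46837 × 0.35041 × 0.25176 × 0.34161 = 0.009696.

0.010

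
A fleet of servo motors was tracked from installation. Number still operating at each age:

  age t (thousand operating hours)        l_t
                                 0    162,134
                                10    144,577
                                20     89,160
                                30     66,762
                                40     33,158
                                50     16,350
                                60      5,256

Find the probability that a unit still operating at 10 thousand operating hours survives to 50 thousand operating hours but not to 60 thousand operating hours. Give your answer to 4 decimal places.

0.0767

This is the probability of reaching 50 but not 60, conditional on being operational at 10: (l_50 − l_60) / l_10.
= (16,350 − 5,256) / 144,577 = 11,094 / 144,577 = 0.076734.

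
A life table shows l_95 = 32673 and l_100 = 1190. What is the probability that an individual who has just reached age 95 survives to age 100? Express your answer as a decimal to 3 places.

We want 5p95 = l_100/l_95.
The conditional survival probability is l_100/l_95 = 1190/32673 = 0.036422.

0.036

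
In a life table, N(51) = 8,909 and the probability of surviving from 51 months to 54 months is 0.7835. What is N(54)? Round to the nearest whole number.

N(54) = N(51) × p = 8,909 × 0.7835 = 6980.

6980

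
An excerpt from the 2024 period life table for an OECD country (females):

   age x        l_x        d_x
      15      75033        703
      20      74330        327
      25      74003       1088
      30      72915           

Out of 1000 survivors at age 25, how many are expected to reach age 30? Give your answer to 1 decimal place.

985.3

The relevant probability is 72915/74003 = 0.985298.
Expected number = 1000 × 0.985298 = 985.3.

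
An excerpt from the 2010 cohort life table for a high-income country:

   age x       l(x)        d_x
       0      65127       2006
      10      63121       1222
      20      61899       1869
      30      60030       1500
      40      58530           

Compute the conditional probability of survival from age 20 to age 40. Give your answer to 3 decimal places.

The conditional survival probability is l(40)/l(20) = 58530/61899 = 0.945573.

0.946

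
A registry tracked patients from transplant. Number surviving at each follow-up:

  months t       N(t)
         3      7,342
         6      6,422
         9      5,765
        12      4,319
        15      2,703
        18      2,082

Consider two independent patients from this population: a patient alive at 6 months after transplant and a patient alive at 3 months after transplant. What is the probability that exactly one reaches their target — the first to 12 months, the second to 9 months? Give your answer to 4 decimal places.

0.4016

p₁ = N(12)/N(6) = 4,319/6,422 = 0.672532; p₂ = N(9)/N(3) = 5,765/7,342 = 0.785208.
P(exactly one) = p₁(1−p₂) + (1−p₁)p₂ = 0.144454 + 0.257130 = 0.401585.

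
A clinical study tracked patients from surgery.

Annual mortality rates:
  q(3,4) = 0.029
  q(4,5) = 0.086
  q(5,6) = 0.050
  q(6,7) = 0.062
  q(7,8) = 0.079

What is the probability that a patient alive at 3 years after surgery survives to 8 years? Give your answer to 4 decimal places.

The overall survival probability is (1 − 0.029) × (1 − 0.086) × (1 − 0.050) × (1 − 0.062) × (1 − 0.079).
= 0.971 × 0.914 × 0.950 × 0.938 × 0.921 = 0.728369.

0.7284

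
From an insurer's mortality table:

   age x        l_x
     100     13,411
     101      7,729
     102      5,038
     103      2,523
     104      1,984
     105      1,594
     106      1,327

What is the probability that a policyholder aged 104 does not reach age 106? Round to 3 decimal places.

0.331

P(die before 106 | alive at 104) = 1 − l_106/l_104 = 1 − 1,327/1,984 = (657)/1,984 = 0.331149.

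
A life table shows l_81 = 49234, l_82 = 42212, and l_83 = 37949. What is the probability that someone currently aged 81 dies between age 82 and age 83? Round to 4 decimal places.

0.0866

We want 1|1q81 = (l_82 − l_83)/l_81.
This is the probability of reaching 82 but not 83, conditional on being alive at 81: (l_82 − l_83) / l_81.
= (42212 − 37949) / 49234 = 4263 / 49234 = 0.086587.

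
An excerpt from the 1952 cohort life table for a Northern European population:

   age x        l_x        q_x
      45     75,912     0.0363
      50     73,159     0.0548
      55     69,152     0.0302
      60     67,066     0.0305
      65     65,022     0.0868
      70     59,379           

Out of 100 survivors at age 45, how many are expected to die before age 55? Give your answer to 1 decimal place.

The relevant probability is 1 − 69,152/75,912 = 0.089050.
Expected number = 100 × 0.089050 = 8.9.

8.9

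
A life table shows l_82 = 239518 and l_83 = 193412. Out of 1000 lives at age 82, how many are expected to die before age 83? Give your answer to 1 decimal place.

The relevant probability is 1 − 193412/239518 = 0.192495.
Expected number = 1000 × 0.192495 = 192.5.

192.5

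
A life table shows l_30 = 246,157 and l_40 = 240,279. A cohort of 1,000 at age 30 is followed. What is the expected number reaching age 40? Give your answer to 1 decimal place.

976.1

The relevant probability is 240,279/246,157 = 0.976121.
Expected number = 1,000 × 0.976121 = 976.1.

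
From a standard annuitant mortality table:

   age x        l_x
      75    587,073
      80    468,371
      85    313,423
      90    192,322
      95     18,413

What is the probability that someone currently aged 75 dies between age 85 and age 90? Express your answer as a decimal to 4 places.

0.2063

We want 10|5q75 = (l_85 − l_90)/l_75.
This is the probability of reaching 85 but not 90, conditional on being alive at 75: (l_85 − l_90) / l_75.
= (313,423 − 192,322) / 587,073 = 121,101 / 587,073 = 0.206279.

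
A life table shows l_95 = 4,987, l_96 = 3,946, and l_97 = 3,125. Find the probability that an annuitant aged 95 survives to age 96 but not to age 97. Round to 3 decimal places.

This is the probability of reaching 96 but not 97, conditional on being alive at 95: (l_96 − l_97) / l_95.
= (3,946 − 3,125) / 4,987 = 821 / 4,987 = 0.164628.

0.165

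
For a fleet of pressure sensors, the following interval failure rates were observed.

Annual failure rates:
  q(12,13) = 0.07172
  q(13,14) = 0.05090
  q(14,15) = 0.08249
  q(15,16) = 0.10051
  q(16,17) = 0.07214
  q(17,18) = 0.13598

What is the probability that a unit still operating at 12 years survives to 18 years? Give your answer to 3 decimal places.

P(survive 12→18) = (1 − 0.07172) × (1 − 0.05090) × (1 − 0.08249) × (1 − 0.10051) × (1 − 0.07214) × (1 − 0.13598).
= 0.92828 × 0.94910 × 0.91751 × 0.89949 × 0.92786 × 0.86402 = 0.582914.

0.583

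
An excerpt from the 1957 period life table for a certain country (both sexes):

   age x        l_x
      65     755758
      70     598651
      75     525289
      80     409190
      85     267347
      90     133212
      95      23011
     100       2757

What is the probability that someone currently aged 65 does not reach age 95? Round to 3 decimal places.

P(die before 95 | alive at 65) = 1 − l_95/l_65 = 1 − 23011/755758 = (732747)/755758 = 0.969552.

0.970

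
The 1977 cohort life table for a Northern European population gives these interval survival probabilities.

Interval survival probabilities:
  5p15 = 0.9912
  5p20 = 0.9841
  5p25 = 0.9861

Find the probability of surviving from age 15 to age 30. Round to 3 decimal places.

0.962

Survival from 15 to 30 is the product of surviving each interval: 0.9912 × 0.9841 × 0.9861.
= 0.961881.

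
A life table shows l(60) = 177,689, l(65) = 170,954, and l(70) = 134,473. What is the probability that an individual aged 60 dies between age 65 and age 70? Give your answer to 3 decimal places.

0.205

This is the probability of reaching 65 but not 70, conditional on being alive at 60: (l(65) − l(70)) / l(60).
= (170,954 − 134,473) / 177,689 = 36,481 / 177,689 = 0.205308.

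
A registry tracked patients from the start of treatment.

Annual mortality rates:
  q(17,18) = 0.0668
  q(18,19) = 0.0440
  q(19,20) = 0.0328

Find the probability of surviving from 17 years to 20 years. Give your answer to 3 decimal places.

Survival from 17 to 20 is the product of surviving each interval: (1 − 0.0668) × (1 − 0.0440) × (1 − 0.0328).
= 0.9332 × 0.9560 × 0.9672 = 0.862877.

0.863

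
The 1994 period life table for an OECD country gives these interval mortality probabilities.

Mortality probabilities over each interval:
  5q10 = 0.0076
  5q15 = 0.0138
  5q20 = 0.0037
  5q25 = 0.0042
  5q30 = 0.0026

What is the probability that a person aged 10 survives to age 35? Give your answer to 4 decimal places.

0.9685

The overall survival probability is (1 − 0.0076) × (1 − 0.0138) × (1 − 0.0037) × (1 − 0.0042) × (1 − 0.0026).
= 0.9924 × 0.9862 × 0.9963 × 0.9958 × 0.9974 = 0.968464.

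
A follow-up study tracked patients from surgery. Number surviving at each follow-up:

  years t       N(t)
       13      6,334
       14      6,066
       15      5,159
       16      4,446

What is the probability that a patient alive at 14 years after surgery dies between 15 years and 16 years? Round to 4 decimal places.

0.1175

This is the probability of reaching 15 but not 16, conditional on being alive at 14: (N(15) − N(16)) / N(14).
= (5,159 − 4,446) / 6,066 = 713 / 6,066 = 0.117540.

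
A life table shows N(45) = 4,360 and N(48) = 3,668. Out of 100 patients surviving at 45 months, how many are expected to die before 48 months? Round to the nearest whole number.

16

The relevant probability is 1 − 3,668/4,360 = 0.158716.
Expected number = 100 × 0.158716 = 16.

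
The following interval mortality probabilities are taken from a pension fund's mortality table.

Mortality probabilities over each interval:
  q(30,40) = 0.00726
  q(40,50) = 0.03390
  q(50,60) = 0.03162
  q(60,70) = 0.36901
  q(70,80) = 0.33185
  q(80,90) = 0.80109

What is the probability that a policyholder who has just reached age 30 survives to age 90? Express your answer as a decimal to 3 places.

The overall survival probability is (1 − 0.00726) × (1 − 0.03390) × (1 − 0.03162) × (1 − 0.36901) × (1 − 0.33185) × (1 − 0.80109).
= 0.99274 × 0.96610 × 0.96838 × 0.63099 × 0.66815 × 0.19891 = 0.077885.

0.078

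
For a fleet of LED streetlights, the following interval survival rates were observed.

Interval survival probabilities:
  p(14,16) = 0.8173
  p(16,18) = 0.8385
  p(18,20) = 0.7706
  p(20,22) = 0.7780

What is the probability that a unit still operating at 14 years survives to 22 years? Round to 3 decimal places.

0.411

P(survive 14→22) = 0.8173 × 0.8385 × 0.7706 × 0.7780.
= 0.410859.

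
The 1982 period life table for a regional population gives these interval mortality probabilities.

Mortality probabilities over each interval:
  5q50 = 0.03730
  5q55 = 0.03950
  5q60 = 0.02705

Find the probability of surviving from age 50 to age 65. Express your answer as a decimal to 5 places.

0.89966

15p50 = (1 − 0.03730) × (1 − 0.03950) × (1 − 0.02705).
= 0.96270 × 0.96050 × 0.97295 = 0.899661.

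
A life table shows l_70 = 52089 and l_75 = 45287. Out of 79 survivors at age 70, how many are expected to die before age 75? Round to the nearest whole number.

10

The relevant probability is 1 − 45287/52089 = 0.130584.
Expected number = 79 × 0.130584 = 10.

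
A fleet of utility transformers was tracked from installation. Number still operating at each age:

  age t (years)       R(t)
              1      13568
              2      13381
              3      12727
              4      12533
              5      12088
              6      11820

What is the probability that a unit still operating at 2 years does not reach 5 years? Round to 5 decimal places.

0.09663

P(fail before 5 | operational at 2) = 1 − R(5)/R(2) = 1 − 12088/13381 = (1293)/13381 = 0.096630.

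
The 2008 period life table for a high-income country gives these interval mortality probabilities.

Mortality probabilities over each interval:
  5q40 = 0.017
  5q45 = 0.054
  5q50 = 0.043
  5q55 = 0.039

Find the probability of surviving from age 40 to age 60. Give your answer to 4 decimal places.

0.8552

Survival from 40 to 60 is the product of surviving each interval: (1 − 0.017) × (1 − 0.054) × (1 − 0.043) × (1 − 0.039).
= 0.983 × 0.946 × 0.957 × 0.961 = 0.855224.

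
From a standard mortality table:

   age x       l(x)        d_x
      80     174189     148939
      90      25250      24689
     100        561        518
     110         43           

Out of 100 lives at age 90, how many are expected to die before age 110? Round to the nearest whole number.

The relevant probability is 1 − 43/25250 = 0.998297.
Expected number = 100 × 0.998297 = 100.

100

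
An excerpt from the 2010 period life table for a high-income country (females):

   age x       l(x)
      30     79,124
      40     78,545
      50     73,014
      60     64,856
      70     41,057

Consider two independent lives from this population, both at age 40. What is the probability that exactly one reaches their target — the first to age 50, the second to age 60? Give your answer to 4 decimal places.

p₁ = l(50)/l(40) = 73,014/78,545 = 0.929582; p₂ = l(60)/l(40) = 64,856/78,545 = 0.825718.
P(exactly one) = p₁(1−p₂) + (1−p₁)p₂ = 0.162009 + 0.058145 = 0.220155.

0.2202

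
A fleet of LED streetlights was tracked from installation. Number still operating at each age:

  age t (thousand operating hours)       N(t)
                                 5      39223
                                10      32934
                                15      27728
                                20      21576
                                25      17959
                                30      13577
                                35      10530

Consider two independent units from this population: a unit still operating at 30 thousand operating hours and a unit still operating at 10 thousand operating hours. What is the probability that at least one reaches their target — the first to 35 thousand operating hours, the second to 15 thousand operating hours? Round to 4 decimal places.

0.9645

p₁ = N(35)/N(30) = 10530/13577 = 0.775576; p₂ = N(15)/N(10) = 27728/32934 = 0.841926.
P(at least one) = 1 − (1−p₁)(1−p₂) = 1 − 0.224424 × 0.158074 = 0.964524.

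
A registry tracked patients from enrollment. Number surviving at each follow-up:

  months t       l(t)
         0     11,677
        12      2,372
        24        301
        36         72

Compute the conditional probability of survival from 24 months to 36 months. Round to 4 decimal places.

The conditional survival probability is l(36)/l(24) = 72/301 = 0.239203.

0.2392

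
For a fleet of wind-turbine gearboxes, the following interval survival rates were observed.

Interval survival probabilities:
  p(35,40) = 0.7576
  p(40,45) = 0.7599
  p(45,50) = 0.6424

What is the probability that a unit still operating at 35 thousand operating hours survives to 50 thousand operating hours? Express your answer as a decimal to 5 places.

Survival from 35 to 50 is the product of surviving each interval: 0.7576 × 0.7599 × 0.6424.
= 0.369830.

0.36983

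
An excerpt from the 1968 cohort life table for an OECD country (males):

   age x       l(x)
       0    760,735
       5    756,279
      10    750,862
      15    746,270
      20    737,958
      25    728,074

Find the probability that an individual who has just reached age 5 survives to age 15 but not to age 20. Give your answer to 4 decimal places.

This is the probability of reaching 15 but not 20, conditional on being alive at 5: (l(15) − l(20)) / l(5).
= (746,270 − 737,958) / 756,279 = 8,312 / 756,279 = 0.010991.

0.0110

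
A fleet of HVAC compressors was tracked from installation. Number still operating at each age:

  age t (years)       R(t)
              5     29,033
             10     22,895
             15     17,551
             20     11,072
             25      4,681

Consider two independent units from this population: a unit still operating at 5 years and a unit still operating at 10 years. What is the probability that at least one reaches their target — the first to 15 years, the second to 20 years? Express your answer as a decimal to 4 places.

0.7958

p₁ = R(15)/R(5) = 17,551/29,033 = 0.604519; p₂ = R(20)/R(10) = 11,072/22,895 = 0.483599.
P(at least one) = 1 − (1−p₁)(1−p₂) = 1 − 0.395481 × 0.516401 = 0.795773.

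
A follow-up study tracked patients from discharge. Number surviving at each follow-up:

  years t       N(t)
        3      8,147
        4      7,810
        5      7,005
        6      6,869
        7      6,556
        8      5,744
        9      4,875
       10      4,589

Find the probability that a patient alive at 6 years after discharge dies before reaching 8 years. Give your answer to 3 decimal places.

P(die before 8 | alive at 6) = 1 − N(8)/N(6) = 1 − 5,744/6,869 = (1,125)/6,869 = 0.163779.

0.164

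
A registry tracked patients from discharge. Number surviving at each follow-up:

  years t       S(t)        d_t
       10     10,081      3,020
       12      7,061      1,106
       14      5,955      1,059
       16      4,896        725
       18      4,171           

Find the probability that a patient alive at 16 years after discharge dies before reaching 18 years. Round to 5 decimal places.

0.14808

P(die before 18 | alive at 16) = 1 − S(18)/S(16) = 1 − 4,171/4,896 = (725)/4,896 = 0.148080.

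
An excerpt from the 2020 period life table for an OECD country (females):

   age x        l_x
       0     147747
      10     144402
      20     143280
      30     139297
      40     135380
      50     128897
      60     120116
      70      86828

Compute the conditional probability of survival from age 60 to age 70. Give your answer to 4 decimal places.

0.7229

We want 10p60 = l_70/l_60.
The conditional survival probability is l_70/l_60 = 86828/120116 = 0.722868.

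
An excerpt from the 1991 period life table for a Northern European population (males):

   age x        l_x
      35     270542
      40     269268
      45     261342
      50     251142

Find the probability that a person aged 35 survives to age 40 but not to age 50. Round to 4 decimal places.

0.0670

This is the probability of reaching 40 but not 50, conditional on being alive at 35: (l_40 − l_50) / l_35.
= (269268 − 251142) / 270542 = 18126 / 270542 = 0.066999.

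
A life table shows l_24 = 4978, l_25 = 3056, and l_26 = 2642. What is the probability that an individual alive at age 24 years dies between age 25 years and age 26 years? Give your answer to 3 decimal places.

0.083

This is the probability of reaching 25 but not 26, conditional on being alive at 24: (l_25 − l_26) / l_24.
= (3056 − 2642) / 4978 = 414 / 4978 = 0.083166.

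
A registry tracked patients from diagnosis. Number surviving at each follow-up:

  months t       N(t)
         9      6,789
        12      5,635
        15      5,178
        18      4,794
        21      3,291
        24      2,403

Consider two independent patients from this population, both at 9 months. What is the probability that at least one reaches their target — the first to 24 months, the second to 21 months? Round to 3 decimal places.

p₁ = N(24)/N(9) = 2,403/6,789 = 0.353955; p₂ = N(21)/N(9) = 3,291/6,789 = 0.484755.
P(at least one) = 1 − (1−p₁)(1−p₂) = 1 − 0.646045 × 0.515245 = 0.667129.

0.667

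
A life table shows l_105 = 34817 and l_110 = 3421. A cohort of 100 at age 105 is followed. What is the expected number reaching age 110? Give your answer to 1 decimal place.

9.8

The relevant probability is 3421/34817 = 0.098257.
Expected number = 100 × 0.098257 = 9.8.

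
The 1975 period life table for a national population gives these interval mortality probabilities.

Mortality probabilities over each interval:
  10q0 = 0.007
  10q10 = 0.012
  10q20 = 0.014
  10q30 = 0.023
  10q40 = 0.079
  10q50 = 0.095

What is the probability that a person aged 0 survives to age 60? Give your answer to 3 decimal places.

60p0 = (1 − 0.007) × (1 − 0.012) × (1 − 0.014) × (1 − 0.023) × (1 − 0.079) × (1 − 0.095).
= 0.993 × 0.988 × 0.986 × 0.977 × 0.921 × 0.905 = 0.787745.

0.788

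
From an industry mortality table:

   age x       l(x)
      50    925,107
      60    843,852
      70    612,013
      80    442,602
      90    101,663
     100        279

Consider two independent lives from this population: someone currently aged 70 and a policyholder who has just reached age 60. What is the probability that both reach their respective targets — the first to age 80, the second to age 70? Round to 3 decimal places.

0.525

p₁ = l(80)/l(70) = 442,602/612,013 = 0.723191; p₂ = l(70)/l(60) = 612,013/843,852 = 0.725261.
P(both) = p₁ × p₂ = 0.723191 × 0.725261 = 0.524502.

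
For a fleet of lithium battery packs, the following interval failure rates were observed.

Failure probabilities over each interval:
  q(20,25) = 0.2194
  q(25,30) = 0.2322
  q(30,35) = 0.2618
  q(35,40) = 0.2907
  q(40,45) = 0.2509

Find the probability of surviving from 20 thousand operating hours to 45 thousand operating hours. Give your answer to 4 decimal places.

Chaining the interval survival probabilities: (1 − 0.2194) × (1 − 0.2322) × (1 − 0.2618) × (1 − 0.2907) × (1 − 0.2509).
= 0.7806 × 0.7678 × 0.7382 × 0.7093 × 0.7491 = 0.235083.

0.2351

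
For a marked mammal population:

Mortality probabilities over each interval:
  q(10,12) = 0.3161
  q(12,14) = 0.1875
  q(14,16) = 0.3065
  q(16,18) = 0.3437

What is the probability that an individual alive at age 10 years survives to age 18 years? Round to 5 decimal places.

Survival from 10 to 18 is the product of surviving each interval: (1 − 0.3161) × (1 − 0.1875) × (1 − 0.3065) × (1 − 0.3437).
= 0.6839 × 0.8125 × 0.6935 × 0.6563 = 0.252909.

0.25291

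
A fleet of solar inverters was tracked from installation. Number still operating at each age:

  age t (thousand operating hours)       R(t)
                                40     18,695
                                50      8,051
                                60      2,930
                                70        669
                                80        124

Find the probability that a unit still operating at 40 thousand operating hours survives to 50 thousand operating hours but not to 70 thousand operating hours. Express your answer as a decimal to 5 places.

This is the probability of reaching 50 but not 70, conditional on being operational at 40: (R(50) − R(70)) / R(40).
= (8,051 − 669) / 18,695 = 7,382 / 18,695 = 0.394865.

0.39486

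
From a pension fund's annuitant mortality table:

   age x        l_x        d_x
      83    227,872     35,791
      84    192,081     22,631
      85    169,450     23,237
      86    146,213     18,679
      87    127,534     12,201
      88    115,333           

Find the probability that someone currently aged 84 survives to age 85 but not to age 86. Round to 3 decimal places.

0.121

We want 1|1q84 = (l_85 − l_86)/l_84.
This is the probability of reaching 85 but not 86, conditional on being alive at 84: (l_85 − l_86) / l_84.
= (169,450 − 146,213) / 192,081 = 23,237 / 192,081 = 0.120975.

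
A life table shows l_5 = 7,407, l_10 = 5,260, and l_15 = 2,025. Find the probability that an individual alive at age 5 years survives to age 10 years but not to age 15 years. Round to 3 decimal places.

0.437

This is the probability of reaching 10 but not 15, conditional on being alive at 5: (l_10 − l_15) / l_5.
= (5,260 − 2,025) / 7,407 = 3,235 / 7,407 = 0.436749.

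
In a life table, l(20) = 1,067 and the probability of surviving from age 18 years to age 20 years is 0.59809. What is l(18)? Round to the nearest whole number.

1784

l(18) = l(20) / p = 1,067 / 0.59809 = 1784.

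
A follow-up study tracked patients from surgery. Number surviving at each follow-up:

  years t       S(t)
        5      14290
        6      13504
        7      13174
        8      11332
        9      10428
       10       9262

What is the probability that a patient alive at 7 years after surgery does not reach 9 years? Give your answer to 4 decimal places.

0.2084

P(die before 9 | alive at 7) = 1 − S(9)/S(7) = 1 − 10428/13174 = (2746)/13174 = 0.208441.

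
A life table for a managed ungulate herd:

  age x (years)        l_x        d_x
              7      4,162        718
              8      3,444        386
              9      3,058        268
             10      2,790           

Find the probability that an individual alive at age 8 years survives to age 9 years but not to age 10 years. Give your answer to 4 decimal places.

This is the probability of reaching 9 but not 10, conditional on being alive at 8: (l_9 − l_10) / l_8.
= (3,058 − 2,790) / 3,444 = 268 / 3,444 = 0.077816.

0.0778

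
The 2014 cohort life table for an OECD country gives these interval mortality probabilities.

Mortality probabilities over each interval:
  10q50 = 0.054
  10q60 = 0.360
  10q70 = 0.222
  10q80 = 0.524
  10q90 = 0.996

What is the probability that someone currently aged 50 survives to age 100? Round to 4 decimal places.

0.0009

50p50 = (1 − 0.054) × (1 − 0.360) × (1 − 0.222) × (1 − 0.524) × (1 − 0.996).
= 0.946 × 0.640 × 0.778 × 0.476 × 0.004 = 0.000897.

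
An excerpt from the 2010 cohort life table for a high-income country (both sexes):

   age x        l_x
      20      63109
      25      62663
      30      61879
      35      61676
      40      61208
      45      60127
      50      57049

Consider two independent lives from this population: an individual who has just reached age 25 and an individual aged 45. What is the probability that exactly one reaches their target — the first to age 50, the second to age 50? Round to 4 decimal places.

p₁ = l_50/l_25 = 57049/62663 = 0.910410; p₂ = l_50/l_45 = 57049/60127 = 0.948808.
P(exactly one) = p₁(1−p₂) + (1−p₁)p₂ = 0.046606 + 0.085004 = 0.131609.

0.1316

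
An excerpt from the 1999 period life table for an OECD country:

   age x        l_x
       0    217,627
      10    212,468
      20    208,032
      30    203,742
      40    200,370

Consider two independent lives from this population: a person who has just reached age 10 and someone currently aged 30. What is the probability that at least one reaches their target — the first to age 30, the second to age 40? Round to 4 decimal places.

p₁ = l_30/l_10 = 203,742/212,468 = 0.958930; p₂ = l_40/l_30 = 200,370/203,742 = 0.983450.
P(at least one) = 1 − (1−p₁)(1−p₂) = 1 − 0.041070 × 0.016550 = 0.999320.

0.9993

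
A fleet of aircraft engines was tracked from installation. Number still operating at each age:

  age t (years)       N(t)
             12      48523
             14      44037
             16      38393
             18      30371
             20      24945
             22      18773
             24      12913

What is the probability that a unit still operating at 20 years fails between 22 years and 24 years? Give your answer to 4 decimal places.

This is the probability of reaching 22 but not 24, conditional on being operational at 20: (N(22) − N(24)) / N(20).
= (18773 − 12913) / 24945 = 5860 / 24945 = 0.234917.

0.2349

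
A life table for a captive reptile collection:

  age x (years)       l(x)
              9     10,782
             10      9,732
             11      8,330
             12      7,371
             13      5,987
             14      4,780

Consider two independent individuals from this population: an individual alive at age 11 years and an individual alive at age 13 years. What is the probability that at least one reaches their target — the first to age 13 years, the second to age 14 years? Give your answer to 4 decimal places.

0.9433

p₁ = l(13)/l(11) = 5,987/8,330 = 0.718727; p₂ = l(14)/l(13) = 4,780/5,987 = 0.798397.
P(at least one) = 1 − (1−p₁)(1−p₂) = 1 − 0.281273 × 0.201603 = 0.943295.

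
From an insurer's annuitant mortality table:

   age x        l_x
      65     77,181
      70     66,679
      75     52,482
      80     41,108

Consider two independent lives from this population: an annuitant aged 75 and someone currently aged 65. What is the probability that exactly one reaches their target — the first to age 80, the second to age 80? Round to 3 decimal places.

p₁ = l_80/l_75 = 41,108/52,482 = 0.783278; p₂ = l_80/l_65 = 41,108/77,181 = 0.532618.
P(exactly one) = p₁(1−p₂) + (1−p₁)p₂ = 0.366090 + 0.115430 = 0.481520.

0.482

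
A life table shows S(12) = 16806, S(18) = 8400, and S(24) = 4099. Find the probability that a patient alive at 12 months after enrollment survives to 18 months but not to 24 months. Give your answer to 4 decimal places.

0.2559

This is the probability of reaching 18 but not 24, conditional on being alive at 12: (S(18) − S(24)) / S(12).
= (8400 − 4099) / 16806 = 4301 / 16806 = 0.255921.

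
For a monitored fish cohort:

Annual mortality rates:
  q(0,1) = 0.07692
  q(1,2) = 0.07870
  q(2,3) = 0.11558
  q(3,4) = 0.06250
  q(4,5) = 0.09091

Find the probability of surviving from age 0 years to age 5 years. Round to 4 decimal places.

0.6410

Chaining the interval survival probabilities: (1 − 0.07692) × (1 − 0.07870) × (1 − 0.11558) × (1 − 0.06250) × (1 − 0.09091).
= 0.92308 × 0.92130 × 0.88442 × 0.93750 × 0.90909 = 0.641028.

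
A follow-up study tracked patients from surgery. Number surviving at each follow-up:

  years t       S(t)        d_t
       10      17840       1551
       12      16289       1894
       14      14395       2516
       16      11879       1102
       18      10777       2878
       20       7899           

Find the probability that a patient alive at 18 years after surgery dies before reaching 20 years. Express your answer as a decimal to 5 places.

0.26705

P(die before 20 | alive at 18) = 1 − S(20)/S(18) = 1 − 7899/10777 = (2878)/10777 = 0.267050.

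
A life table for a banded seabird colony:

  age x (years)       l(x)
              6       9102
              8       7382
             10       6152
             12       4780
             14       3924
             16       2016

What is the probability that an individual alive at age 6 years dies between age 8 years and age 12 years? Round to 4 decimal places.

This is the probability of reaching 8 but not 12, conditional on being alive at 6: (l(8) − l(12)) / l(6).
= (7382 − 4780) / 9102 = 2602 / 9102 = 0.285871.

0.2859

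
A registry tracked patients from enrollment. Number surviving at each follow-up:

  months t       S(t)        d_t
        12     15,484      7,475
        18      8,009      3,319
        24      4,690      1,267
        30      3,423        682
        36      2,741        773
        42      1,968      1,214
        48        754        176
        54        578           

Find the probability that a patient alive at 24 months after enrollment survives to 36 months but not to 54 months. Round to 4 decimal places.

0.4612

This is the probability of reaching 36 but not 54, conditional on being alive at 24: (S(36) − S(54)) / S(24).
= (2,741 − 578) / 4,690 = 2,163 / 4,690 = 0.461194.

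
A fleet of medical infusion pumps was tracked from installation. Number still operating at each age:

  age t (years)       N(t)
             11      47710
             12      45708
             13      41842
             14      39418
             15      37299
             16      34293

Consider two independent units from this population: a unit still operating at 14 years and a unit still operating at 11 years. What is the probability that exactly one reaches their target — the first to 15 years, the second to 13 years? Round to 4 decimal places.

p₁ = N(15)/N(14) = 37299/39418 = 0.946243; p₂ = N(13)/N(11) = 41842/47710 = 0.877007.
P(exactly one) = p₁(1−p₂) + (1−p₁)p₂ = 0.116381 + 0.047145 = 0.163527.

0.1635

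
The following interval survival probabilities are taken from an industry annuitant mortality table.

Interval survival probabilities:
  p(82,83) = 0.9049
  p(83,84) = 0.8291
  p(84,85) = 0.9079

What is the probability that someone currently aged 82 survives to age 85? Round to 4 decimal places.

P(survive 82→85) = 0.9049 × 0.8291 × 0.9079.
= 0.681154.

0.6812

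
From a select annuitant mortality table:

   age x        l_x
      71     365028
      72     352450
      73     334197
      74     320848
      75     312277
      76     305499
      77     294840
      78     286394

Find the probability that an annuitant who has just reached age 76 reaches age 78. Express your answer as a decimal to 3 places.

0.937

We want 2p76 = l_78/l_76.
The conditional survival probability is l_78/l_76 = 286394/305499 = 0.937463.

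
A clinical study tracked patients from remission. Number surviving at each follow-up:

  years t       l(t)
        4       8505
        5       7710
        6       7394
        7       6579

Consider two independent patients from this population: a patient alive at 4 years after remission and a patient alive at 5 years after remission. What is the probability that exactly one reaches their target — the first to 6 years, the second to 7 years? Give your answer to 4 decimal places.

0.2390

p₁ = l(6)/l(4) = 7394/8505 = 0.869371; p₂ = l(7)/l(5) = 6579/7710 = 0.853307.
P(exactly one) = p₁(1−p₂) + (1−p₁)p₂ = 0.127531 + 0.111467 = 0.238997.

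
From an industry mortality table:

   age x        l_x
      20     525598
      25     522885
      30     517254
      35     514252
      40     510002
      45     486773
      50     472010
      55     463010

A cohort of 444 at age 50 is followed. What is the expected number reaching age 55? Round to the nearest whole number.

The relevant probability is 463010/472010 = 0.980933.
Expected number = 444 × 0.980933 = 436.

436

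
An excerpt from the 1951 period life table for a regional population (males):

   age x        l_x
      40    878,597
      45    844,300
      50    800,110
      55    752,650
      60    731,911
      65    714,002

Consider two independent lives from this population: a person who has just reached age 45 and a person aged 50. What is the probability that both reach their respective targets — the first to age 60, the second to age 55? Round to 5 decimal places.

p₁ = l_60/l_45 = 731,911/844,300 = 0.866885; p₂ = l_55/l_50 = 752,650/800,110 = 0.940683.
P(both) = p₁ × p₂ = 0.866885 × 0.940683 = 0.815464.

0.81546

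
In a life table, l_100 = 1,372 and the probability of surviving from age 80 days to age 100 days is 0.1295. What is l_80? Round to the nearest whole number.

l_80 = l_100 / p = 1,372 / 0.1295 = 10595.

10595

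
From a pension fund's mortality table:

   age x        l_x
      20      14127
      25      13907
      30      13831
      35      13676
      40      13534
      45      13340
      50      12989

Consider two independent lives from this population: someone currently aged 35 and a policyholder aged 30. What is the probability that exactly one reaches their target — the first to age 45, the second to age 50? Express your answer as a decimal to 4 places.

p₁ = l_45/l_35 = 13340/13676 = 0.975431; p₂ = l_50/l_30 = 12989/13831 = 0.939122.
P(exactly one) = p₁(1−p₂) + (1−p₁)p₂ = 0.059382 + 0.023073 = 0.082456.

0.0825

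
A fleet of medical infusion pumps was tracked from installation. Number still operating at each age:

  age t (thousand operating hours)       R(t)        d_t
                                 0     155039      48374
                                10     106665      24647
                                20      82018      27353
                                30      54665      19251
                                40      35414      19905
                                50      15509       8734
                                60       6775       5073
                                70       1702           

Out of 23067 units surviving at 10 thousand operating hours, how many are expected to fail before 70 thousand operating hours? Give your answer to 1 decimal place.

The relevant probability is 1 − 1702/106665 = 0.984044.
Expected number = 23067 × 0.984044 = 22698.9.

22698.9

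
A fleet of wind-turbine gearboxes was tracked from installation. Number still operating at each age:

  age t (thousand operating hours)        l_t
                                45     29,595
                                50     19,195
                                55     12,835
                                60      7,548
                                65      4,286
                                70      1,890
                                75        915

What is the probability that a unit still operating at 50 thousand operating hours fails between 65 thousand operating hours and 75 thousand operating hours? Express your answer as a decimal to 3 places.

This is the probability of reaching 65 but not 75, conditional on being operational at 50: (l_65 − l_75) / l_50.
= (4,286 − 915) / 19,195 = 3,371 / 19,195 = 0.175619.

0.176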